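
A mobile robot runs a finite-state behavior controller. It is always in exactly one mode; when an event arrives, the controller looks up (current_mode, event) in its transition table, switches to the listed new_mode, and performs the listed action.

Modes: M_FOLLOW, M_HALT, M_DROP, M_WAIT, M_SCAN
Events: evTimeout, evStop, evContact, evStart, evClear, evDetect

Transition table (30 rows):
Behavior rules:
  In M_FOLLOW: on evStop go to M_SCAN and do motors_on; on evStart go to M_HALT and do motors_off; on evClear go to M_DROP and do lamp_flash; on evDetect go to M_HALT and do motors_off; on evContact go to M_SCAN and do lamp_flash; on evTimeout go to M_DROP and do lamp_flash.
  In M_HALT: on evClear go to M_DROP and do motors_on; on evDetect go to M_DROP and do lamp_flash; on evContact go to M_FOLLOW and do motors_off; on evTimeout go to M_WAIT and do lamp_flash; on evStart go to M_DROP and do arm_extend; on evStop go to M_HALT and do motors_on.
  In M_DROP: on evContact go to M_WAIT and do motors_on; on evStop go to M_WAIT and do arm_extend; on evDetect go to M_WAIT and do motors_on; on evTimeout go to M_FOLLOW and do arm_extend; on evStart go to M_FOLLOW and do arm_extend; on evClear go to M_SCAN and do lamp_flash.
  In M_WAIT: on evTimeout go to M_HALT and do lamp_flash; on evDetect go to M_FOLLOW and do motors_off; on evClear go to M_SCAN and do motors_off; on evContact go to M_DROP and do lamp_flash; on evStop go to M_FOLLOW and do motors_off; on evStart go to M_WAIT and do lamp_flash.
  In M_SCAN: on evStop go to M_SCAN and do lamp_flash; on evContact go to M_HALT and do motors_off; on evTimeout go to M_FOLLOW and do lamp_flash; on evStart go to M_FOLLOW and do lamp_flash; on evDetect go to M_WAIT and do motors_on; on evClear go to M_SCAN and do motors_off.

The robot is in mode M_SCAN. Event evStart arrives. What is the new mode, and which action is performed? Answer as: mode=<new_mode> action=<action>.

mode=M_FOLLOW action=lamp_flash

current mode = M_SCAN; filter table to that mode:
  (M_SCAN, evStop) → (M_SCAN, lamp_flash)
  (M_SCAN, evContact) → (M_HALT, motors_off)
  (M_SCAN, evTimeout) → (M_FOLLOW, lamp_flash)
  (M_SCAN, evStart) → (M_FOLLOW, lamp_flash)  ← event matches
  (M_SCAN, evDetect) → (M_WAIT, motors_on)
  (M_SCAN, evClear) → (M_SCAN, motors_off)
event = evStart selects (M_FOLLOW, lamp_flash)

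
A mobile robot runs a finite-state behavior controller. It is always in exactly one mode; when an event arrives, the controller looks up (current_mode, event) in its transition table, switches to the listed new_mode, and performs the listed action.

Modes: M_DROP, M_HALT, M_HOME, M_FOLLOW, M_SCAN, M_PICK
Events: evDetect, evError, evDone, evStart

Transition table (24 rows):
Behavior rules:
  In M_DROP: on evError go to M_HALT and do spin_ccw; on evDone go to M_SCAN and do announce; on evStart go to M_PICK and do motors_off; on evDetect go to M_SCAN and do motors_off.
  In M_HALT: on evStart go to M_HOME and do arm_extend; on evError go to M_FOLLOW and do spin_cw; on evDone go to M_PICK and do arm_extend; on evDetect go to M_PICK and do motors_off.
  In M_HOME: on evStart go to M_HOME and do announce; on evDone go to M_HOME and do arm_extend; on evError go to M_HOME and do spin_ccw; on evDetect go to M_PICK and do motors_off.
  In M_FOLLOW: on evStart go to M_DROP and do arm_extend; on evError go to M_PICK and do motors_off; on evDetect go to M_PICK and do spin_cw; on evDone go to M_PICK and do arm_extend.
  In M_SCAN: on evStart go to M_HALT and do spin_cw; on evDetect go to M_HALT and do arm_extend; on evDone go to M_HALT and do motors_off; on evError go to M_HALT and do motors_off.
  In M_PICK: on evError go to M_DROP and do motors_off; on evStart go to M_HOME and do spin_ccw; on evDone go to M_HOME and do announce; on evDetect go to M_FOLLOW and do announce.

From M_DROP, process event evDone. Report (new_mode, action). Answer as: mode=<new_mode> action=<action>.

current mode = M_DROP; filter table to that mode:
  (M_DROP, evError) → (M_HALT, spin_ccw)
  (M_DROP, evDone) → (M_SCAN, announce)  ← event matches
  (M_DROP, evStart) → (M_PICK, motors_off)
  (M_DROP, evDetect) → (M_SCAN, motors_off)
event = evDone selects (M_SCAN, announce)

mode=M_SCAN action=announce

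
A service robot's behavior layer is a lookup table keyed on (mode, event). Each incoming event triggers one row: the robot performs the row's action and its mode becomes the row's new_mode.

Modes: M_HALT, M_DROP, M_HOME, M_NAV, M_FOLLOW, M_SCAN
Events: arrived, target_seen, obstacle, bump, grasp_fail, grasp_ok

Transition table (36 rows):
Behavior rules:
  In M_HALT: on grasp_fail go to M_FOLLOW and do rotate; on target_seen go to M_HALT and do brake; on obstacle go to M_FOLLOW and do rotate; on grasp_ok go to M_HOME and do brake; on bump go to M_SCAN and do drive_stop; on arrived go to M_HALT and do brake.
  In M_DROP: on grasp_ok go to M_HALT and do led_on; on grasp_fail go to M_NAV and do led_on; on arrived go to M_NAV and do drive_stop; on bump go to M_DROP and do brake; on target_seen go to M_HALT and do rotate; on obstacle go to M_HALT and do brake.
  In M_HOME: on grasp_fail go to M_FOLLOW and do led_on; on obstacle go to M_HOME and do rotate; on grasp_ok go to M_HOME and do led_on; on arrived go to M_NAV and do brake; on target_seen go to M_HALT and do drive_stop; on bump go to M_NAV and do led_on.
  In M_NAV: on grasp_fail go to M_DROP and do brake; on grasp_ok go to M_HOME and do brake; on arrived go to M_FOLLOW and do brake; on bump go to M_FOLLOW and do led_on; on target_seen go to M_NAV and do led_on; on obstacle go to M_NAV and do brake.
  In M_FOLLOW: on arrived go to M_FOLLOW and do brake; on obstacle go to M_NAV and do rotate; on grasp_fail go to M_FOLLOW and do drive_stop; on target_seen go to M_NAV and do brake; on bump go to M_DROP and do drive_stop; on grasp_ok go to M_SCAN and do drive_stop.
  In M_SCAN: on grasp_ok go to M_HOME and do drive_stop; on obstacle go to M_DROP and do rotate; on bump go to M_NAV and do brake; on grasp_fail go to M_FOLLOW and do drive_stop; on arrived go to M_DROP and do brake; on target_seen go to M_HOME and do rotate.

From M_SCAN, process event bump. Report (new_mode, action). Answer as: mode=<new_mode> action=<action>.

mode=M_NAV action=brake

current mode = M_SCAN; filter table to that mode:
  (M_SCAN, grasp_ok) → (M_HOME, drive_stop)
  (M_SCAN, obstacle) → (M_DROP, rotate)
  (M_SCAN, bump) → (M_NAV, brake)  ← event matches
  (M_SCAN, grasp_fail) → (M_FOLLOW, drive_stop)
  (M_SCAN, arrived) → (M_DROP, brake)
  (M_SCAN, target_seen) → (M_HOME, rotate)
event = bump selects (M_NAV, brake)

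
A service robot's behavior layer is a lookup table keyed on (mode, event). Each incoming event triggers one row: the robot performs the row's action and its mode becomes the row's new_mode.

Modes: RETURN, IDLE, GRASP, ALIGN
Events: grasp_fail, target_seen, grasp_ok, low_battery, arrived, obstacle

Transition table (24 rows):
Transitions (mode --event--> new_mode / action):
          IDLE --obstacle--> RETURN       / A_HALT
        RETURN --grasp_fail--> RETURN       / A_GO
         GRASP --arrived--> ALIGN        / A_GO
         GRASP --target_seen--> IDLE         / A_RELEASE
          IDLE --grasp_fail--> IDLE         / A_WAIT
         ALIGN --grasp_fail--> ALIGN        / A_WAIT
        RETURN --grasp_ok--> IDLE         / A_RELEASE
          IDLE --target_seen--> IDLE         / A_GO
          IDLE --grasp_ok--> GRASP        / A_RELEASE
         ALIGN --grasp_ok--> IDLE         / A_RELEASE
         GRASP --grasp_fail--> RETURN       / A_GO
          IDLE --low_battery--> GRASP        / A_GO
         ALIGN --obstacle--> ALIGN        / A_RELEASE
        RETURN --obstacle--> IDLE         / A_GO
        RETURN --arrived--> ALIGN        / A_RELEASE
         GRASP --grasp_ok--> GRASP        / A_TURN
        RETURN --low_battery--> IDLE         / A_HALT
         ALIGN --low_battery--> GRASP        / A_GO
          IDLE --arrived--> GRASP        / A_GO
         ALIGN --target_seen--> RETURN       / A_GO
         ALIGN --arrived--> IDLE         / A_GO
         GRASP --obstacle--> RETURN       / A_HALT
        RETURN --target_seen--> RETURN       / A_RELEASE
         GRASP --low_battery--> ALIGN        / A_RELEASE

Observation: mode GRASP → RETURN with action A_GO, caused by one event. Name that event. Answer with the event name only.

grasp_fail

try grasp_fail: (GRASP, grasp_fail) → (RETURN, A_GO)  ← matches
try target_seen: (GRASP, target_seen) → (IDLE, A_RELEASE)
try grasp_ok: (GRASP, grasp_ok) → (GRASP, A_TURN)
try low_battery: (GRASP, low_battery) → (ALIGN, A_RELEASE)
try arrived: (GRASP, arrived) → (ALIGN, A_GO)
try obstacle: (GRASP, obstacle) → (RETURN, A_HALT)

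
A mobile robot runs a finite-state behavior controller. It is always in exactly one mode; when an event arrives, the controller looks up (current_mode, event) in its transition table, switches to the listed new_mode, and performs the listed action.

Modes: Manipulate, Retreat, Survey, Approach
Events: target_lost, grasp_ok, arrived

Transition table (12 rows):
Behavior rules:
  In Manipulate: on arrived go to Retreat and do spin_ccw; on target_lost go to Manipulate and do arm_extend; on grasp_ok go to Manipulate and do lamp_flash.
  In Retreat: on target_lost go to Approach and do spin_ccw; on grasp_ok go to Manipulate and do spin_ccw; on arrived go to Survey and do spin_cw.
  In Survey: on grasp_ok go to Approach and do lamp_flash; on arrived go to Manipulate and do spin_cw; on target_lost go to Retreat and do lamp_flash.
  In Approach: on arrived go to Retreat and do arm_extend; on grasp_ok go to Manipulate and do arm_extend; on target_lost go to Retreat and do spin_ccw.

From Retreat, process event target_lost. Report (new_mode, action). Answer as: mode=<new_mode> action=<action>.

current mode = Retreat; filter table to that mode:
  (Retreat, target_lost) → (Approach, spin_ccw)  ← event matches
  (Retreat, grasp_ok) → (Manipulate, spin_ccw)
  (Retreat, arrived) → (Survey, spin_cw)
event = target_lost selects (Approach, spin_ccw)

mode=Approach action=spin_ccw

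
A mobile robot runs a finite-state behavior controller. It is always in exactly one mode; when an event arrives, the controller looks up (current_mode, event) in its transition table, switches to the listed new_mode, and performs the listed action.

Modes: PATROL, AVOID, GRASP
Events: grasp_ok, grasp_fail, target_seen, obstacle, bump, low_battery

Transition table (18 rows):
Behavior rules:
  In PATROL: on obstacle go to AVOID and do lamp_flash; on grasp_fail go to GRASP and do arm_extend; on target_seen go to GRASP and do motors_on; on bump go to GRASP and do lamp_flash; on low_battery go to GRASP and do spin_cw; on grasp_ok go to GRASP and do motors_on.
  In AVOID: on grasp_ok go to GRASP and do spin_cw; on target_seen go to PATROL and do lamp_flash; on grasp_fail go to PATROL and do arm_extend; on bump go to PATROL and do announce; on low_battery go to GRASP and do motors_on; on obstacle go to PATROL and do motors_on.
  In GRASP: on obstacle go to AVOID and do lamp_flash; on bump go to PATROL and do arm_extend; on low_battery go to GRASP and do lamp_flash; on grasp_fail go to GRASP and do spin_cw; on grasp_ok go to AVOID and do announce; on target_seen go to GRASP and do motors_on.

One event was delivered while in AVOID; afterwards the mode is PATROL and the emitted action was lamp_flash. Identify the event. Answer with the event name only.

target_seen

try grasp_ok: (AVOID, grasp_ok) → (GRASP, spin_cw)
try grasp_fail: (AVOID, grasp_fail) → (PATROL, arm_extend)
try target_seen: (AVOID, target_seen) → (PATROL, lamp_flash)  ← matches
try obstacle: (AVOID, obstacle) → (PATROL, motors_on)
try bump: (AVOID, bump) → (PATROL, announce)
try low_battery: (AVOID, low_battery) → (GRASP, motors_on)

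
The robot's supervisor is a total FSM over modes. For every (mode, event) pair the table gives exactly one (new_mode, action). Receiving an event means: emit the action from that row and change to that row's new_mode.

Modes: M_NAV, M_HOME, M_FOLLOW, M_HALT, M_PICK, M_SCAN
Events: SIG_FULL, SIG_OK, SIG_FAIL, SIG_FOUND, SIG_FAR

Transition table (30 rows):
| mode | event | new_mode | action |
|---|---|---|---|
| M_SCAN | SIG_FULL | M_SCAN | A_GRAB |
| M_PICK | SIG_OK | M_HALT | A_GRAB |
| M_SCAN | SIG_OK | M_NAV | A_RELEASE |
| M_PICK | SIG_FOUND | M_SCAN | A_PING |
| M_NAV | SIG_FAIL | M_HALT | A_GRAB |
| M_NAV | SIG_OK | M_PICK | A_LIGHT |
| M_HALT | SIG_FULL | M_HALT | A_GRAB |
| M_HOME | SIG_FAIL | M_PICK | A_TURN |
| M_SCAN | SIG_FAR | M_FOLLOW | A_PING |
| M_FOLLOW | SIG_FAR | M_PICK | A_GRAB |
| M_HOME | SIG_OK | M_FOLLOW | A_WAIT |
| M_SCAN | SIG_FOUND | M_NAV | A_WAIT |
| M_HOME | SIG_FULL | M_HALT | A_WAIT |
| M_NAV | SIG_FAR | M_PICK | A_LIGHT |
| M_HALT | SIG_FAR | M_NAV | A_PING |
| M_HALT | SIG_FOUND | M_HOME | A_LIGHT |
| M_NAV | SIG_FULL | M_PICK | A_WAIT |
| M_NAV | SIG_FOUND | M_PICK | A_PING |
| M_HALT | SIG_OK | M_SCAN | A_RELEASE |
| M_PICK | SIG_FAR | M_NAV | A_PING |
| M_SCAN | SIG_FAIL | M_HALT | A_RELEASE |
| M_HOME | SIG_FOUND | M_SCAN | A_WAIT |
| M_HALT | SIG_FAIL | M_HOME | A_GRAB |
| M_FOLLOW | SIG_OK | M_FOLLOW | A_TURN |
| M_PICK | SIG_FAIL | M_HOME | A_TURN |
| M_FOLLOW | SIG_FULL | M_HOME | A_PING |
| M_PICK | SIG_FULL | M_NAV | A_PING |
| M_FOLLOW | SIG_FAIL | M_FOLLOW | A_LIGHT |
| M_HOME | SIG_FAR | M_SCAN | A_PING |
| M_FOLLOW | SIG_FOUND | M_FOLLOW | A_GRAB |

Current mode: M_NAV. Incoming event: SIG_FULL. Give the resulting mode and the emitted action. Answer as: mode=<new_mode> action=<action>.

mode=M_PICK action=A_WAIT

current mode = M_NAV; filter table to that mode:
  (M_NAV, SIG_FAIL) → (M_HALT, A_GRAB)
  (M_NAV, SIG_OK) → (M_PICK, A_LIGHT)
  (M_NAV, SIG_FAR) → (M_PICK, A_LIGHT)
  (M_NAV, SIG_FULL) → (M_PICK, A_WAIT)  ← event matches
  (M_NAV, SIG_FOUND) → (M_PICK, A_PING)
event = SIG_FULL selects (M_PICK, A_WAIT)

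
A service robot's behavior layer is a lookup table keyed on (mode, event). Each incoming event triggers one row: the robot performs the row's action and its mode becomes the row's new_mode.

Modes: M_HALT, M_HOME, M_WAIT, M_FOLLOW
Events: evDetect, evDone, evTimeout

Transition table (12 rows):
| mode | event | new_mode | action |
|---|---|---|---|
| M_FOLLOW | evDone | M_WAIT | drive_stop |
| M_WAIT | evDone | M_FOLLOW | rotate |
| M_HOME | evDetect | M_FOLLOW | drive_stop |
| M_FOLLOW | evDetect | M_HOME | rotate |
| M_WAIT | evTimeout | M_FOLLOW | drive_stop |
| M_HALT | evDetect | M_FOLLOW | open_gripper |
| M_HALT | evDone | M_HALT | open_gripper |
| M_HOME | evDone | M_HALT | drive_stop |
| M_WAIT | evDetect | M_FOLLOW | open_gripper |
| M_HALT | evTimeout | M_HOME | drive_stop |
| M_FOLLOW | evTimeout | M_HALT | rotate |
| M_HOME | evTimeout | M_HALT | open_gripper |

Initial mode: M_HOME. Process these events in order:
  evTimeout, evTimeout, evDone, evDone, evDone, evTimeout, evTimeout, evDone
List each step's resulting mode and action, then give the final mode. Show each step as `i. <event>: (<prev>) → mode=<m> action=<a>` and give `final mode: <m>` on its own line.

final mode: M_HALT

1. evTimeout: (M_HOME) → mode=M_HALT action=open_gripper
2. evTimeout: (M_HALT) → mode=M_HOME action=drive_stop
3. evDone: (M_HOME) → mode=M_HALT action=drive_stop
4. evDone: (M_HALT) → mode=M_HALT action=open_gripper
5. evDone: (M_HALT) → mode=M_HALT action=open_gripper
6. evTimeout: (M_HALT) → mode=M_HOME action=drive_stop
7. evTimeout: (M_HOME) → mode=M_HALT action=open_gripper
8. evDone: (M_HALT) → mode=M_HALT action=open_gripper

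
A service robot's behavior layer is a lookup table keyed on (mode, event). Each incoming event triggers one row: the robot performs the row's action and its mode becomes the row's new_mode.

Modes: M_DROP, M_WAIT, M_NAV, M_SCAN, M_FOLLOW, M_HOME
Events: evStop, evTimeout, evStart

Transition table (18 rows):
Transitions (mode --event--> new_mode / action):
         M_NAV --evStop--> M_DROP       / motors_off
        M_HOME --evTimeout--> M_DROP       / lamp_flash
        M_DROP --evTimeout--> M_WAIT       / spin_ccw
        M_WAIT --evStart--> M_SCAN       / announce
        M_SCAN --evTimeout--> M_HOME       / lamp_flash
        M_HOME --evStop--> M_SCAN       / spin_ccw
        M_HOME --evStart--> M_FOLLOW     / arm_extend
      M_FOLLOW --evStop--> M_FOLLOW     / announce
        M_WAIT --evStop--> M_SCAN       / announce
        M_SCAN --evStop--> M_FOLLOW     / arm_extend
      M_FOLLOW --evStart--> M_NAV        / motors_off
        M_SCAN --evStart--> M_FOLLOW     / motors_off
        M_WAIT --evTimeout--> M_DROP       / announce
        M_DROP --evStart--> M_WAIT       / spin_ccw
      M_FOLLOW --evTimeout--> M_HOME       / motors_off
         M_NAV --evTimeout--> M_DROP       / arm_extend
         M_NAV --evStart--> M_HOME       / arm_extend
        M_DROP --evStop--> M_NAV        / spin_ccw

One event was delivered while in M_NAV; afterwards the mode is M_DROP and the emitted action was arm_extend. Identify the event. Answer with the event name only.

try evStop: (M_NAV, evStop) → (M_DROP, motors_off)
try evTimeout: (M_NAV, evTimeout) → (M_DROP, arm_extend)  ← matches
try evStart: (M_NAV, evStart) → (M_HOME, arm_extend)

evTimeout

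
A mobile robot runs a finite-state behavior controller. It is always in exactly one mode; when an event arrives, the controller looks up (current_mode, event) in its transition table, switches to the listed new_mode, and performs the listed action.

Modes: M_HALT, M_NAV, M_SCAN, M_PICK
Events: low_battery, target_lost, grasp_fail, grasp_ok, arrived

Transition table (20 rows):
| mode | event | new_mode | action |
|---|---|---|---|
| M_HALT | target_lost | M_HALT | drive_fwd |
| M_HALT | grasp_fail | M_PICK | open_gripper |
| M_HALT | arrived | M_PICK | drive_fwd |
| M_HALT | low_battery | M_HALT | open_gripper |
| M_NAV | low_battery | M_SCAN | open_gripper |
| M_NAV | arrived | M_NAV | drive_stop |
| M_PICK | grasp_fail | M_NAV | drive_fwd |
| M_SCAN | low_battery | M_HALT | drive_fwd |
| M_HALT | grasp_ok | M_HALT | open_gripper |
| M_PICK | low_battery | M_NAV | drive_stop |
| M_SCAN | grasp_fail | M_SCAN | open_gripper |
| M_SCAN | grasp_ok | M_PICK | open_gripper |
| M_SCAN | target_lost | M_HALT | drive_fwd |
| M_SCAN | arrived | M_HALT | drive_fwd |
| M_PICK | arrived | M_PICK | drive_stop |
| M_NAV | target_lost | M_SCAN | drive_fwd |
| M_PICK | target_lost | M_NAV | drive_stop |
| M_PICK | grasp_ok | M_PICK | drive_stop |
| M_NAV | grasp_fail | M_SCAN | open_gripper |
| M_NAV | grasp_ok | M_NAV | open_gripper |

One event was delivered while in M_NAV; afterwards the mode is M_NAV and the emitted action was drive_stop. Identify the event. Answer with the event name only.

arrived

try low_battery: (M_NAV, low_battery) → (M_SCAN, open_gripper)
try target_lost: (M_NAV, target_lost) → (M_SCAN, drive_fwd)
try grasp_fail: (M_NAV, grasp_fail) → (M_SCAN, open_gripper)
try grasp_ok: (M_NAV, grasp_ok) → (M_NAV, open_gripper)
try arrived: (M_NAV, arrived) → (M_NAV, drive_stop)  ← matches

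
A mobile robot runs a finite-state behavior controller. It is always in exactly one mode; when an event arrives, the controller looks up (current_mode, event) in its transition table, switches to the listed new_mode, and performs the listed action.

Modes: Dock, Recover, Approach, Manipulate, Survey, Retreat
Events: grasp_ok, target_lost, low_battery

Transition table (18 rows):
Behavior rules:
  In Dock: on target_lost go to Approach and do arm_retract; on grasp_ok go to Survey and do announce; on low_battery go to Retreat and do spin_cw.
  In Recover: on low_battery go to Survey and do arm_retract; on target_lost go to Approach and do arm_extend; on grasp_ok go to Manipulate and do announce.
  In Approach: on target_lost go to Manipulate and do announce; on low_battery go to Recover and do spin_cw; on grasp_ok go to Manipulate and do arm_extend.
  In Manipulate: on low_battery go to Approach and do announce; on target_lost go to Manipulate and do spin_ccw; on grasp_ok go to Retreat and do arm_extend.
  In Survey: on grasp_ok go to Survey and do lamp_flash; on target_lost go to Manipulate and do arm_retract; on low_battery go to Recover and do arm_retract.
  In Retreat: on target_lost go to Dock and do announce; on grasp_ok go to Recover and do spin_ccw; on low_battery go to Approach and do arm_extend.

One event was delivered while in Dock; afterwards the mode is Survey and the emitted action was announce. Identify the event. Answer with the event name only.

try grasp_ok: (Dock, grasp_ok) → (Survey, announce)  ← matches
try target_lost: (Dock, target_lost) → (Approach, arm_retract)
try low_battery: (Dock, low_battery) → (Retreat, spin_cw)

grasp_ok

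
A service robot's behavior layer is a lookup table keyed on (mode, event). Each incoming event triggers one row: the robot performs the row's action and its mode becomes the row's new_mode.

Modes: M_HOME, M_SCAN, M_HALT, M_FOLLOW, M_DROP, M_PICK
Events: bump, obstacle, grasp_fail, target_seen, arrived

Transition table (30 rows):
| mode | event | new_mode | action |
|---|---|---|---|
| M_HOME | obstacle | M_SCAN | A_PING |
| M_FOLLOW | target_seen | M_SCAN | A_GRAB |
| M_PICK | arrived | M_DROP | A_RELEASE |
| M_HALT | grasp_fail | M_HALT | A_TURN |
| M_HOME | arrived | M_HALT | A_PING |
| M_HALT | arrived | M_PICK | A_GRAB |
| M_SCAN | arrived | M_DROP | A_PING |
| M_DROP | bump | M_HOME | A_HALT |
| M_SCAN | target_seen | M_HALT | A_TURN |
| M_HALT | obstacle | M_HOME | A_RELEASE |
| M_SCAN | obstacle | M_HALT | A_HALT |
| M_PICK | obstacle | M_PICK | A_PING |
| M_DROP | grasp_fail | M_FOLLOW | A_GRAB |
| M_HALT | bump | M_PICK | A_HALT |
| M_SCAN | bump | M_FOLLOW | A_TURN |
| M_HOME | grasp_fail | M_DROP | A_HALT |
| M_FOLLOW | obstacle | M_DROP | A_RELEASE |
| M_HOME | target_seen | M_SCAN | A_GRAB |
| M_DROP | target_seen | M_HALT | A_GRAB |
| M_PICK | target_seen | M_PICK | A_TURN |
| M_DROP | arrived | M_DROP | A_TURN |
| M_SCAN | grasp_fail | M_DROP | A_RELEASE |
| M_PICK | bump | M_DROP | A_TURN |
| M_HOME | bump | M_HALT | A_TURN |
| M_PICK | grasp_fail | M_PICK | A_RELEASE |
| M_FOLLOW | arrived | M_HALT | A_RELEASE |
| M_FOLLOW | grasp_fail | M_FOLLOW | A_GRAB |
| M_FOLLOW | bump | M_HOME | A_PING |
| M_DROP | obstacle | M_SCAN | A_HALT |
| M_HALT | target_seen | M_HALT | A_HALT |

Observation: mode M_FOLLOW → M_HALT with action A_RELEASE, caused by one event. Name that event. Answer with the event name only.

try bump: (M_FOLLOW, bump) → (M_HOME, A_PING)
try obstacle: (M_FOLLOW, obstacle) → (M_DROP, A_RELEASE)
try grasp_fail: (M_FOLLOW, grasp_fail) → (M_FOLLOW, A_GRAB)
try target_seen: (M_FOLLOW, target_seen) → (M_SCAN, A_GRAB)
try arrived: (M_FOLLOW, arrived) → (M_HALT, A_RELEASE)  ← matches

arrived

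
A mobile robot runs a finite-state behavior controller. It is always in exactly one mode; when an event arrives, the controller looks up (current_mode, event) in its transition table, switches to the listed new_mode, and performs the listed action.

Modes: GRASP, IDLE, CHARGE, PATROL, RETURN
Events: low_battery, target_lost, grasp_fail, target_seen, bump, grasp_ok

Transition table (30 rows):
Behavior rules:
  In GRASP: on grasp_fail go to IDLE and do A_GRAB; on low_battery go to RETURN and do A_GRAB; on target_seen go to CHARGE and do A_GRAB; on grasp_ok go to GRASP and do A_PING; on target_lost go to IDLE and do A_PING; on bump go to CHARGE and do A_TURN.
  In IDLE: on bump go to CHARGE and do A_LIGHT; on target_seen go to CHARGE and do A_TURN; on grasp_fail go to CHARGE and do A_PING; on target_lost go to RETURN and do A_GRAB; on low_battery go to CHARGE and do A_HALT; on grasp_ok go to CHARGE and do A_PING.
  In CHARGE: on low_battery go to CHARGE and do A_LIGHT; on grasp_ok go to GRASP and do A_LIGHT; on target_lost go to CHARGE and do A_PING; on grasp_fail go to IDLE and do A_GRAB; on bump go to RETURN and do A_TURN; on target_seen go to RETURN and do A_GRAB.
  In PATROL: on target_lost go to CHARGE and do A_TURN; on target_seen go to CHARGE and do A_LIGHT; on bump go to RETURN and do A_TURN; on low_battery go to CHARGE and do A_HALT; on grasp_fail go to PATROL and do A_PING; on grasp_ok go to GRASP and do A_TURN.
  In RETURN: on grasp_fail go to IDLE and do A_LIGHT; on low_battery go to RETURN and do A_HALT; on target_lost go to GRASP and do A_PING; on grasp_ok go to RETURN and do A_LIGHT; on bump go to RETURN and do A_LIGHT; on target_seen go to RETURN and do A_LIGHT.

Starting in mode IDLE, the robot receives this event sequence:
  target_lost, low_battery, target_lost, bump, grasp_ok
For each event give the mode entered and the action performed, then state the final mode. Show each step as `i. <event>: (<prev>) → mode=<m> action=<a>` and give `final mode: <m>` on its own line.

final mode: GRASP

1. target_lost: (IDLE) → mode=RETURN action=A_GRAB
2. low_battery: (RETURN) → mode=RETURN action=A_HALT
3. target_lost: (RETURN) → mode=GRASP action=A_PING
4. bump: (GRASP) → mode=CHARGE action=A_TURN
5. grasp_ok: (CHARGE) → mode=GRASP action=A_LIGHT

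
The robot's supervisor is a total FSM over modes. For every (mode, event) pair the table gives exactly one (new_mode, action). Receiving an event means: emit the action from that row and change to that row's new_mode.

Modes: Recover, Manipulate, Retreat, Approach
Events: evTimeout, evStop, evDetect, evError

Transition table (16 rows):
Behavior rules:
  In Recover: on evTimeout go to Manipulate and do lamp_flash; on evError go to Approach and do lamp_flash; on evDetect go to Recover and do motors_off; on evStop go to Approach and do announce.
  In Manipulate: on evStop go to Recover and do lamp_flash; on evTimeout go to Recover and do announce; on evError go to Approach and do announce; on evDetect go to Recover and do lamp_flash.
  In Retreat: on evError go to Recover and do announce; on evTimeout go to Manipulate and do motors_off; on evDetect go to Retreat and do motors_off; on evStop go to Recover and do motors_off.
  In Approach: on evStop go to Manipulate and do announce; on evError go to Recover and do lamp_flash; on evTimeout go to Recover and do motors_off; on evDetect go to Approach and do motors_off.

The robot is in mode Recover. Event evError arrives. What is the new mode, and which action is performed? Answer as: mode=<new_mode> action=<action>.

current mode = Recover; filter table to that mode:
  (Recover, evTimeout) → (Manipulate, lamp_flash)
  (Recover, evError) → (Approach, lamp_flash)  ← event matches
  (Recover, evDetect) → (Recover, motors_off)
  (Recover, evStop) → (Approach, announce)
event = evError selects (Approach, lamp_flash)

mode=Approach action=lamp_flash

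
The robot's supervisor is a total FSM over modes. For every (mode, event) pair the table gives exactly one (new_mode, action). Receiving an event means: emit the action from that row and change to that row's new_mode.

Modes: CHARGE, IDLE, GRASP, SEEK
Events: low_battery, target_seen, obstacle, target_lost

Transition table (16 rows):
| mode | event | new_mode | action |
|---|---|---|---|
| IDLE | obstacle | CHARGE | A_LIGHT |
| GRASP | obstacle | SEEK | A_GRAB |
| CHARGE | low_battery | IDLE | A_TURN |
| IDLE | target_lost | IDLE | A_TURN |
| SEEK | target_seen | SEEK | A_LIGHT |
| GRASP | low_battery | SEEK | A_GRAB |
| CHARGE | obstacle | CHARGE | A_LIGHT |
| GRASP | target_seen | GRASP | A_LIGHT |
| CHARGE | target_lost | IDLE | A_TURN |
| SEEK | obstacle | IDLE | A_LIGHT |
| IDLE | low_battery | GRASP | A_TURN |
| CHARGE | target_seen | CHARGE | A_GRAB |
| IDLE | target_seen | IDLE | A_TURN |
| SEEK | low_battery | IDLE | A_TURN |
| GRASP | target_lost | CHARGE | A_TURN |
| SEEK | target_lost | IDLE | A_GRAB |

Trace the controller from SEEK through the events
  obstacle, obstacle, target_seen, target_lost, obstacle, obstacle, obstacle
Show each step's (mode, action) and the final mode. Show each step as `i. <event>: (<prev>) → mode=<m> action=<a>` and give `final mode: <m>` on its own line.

1. obstacle: (SEEK) → mode=IDLE action=A_LIGHT
2. obstacle: (IDLE) → mode=CHARGE action=A_LIGHT
3. target_seen: (CHARGE) → mode=CHARGE action=A_GRAB
4. target_lost: (CHARGE) → mode=IDLE action=A_TURN
5. obstacle: (IDLE) → mode=CHARGE action=A_LIGHT
6. obstacle: (CHARGE) → mode=CHARGE action=A_LIGHT
7. obstacle: (CHARGE) → mode=CHARGE action=A_LIGHT

final mode: CHARGE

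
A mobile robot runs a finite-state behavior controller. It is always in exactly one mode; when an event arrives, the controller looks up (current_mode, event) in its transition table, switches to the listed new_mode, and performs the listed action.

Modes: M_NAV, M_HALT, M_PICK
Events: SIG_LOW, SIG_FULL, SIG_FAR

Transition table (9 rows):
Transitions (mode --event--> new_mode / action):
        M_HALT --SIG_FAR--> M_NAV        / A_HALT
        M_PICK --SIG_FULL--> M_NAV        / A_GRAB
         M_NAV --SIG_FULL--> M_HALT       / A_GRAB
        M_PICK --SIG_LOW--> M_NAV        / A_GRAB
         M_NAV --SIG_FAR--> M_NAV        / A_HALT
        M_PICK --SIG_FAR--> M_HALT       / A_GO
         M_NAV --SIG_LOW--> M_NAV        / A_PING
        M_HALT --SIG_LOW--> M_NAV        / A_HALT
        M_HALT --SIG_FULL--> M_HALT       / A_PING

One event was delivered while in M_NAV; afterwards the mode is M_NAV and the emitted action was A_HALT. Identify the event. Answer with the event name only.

SIG_FAR

try SIG_LOW: (M_NAV, SIG_LOW) → (M_NAV, A_PING)
try SIG_FULL: (M_NAV, SIG_FULL) → (M_HALT, A_GRAB)
try SIG_FAR: (M_NAV, SIG_FAR) → (M_NAV, A_HALT)  ← matches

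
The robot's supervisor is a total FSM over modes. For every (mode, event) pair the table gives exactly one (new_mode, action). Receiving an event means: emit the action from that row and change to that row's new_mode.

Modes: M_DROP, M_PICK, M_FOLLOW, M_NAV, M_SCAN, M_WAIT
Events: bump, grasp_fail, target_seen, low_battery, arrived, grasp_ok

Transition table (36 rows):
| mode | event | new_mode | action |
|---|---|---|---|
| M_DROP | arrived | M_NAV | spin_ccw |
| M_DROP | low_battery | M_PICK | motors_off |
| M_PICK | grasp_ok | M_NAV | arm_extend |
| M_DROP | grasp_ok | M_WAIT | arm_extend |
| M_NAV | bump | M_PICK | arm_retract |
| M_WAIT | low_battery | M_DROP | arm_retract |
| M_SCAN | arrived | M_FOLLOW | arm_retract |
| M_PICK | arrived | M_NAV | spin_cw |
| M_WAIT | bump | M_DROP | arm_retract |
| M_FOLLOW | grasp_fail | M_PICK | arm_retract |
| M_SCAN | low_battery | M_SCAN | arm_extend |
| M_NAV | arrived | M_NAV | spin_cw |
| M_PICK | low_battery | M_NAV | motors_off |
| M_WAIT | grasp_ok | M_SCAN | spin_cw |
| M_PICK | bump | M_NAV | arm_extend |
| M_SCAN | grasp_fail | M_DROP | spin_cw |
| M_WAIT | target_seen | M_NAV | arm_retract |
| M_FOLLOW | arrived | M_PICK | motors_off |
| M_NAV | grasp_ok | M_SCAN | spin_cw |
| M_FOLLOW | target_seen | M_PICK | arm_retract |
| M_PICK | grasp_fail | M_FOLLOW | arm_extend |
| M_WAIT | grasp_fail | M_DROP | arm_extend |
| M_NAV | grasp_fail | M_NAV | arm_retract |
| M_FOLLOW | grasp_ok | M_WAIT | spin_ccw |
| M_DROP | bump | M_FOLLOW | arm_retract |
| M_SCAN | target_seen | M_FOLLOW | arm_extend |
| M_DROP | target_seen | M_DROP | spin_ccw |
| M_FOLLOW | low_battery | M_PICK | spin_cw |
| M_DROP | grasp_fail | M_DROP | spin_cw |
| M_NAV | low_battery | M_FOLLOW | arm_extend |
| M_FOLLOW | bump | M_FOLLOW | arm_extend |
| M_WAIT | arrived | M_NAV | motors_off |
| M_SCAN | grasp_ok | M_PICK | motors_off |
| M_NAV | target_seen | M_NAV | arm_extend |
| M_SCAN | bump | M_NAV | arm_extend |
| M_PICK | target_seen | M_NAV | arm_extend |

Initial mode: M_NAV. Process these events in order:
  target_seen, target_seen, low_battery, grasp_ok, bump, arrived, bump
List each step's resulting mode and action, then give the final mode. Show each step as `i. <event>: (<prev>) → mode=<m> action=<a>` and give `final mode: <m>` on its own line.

1. target_seen: (M_NAV) → mode=M_NAV action=arm_extend
2. target_seen: (M_NAV) → mode=M_NAV action=arm_extend
3. low_battery: (M_NAV) → mode=M_FOLLOW action=arm_extend
4. grasp_ok: (M_FOLLOW) → mode=M_WAIT action=spin_ccw
5. bump: (M_WAIT) → mode=M_DROP action=arm_retract
6. arrived: (M_DROP) → mode=M_NAV action=spin_ccw
7. bump: (M_NAV) → mode=M_PICK action=arm_retract

final mode: M_PICK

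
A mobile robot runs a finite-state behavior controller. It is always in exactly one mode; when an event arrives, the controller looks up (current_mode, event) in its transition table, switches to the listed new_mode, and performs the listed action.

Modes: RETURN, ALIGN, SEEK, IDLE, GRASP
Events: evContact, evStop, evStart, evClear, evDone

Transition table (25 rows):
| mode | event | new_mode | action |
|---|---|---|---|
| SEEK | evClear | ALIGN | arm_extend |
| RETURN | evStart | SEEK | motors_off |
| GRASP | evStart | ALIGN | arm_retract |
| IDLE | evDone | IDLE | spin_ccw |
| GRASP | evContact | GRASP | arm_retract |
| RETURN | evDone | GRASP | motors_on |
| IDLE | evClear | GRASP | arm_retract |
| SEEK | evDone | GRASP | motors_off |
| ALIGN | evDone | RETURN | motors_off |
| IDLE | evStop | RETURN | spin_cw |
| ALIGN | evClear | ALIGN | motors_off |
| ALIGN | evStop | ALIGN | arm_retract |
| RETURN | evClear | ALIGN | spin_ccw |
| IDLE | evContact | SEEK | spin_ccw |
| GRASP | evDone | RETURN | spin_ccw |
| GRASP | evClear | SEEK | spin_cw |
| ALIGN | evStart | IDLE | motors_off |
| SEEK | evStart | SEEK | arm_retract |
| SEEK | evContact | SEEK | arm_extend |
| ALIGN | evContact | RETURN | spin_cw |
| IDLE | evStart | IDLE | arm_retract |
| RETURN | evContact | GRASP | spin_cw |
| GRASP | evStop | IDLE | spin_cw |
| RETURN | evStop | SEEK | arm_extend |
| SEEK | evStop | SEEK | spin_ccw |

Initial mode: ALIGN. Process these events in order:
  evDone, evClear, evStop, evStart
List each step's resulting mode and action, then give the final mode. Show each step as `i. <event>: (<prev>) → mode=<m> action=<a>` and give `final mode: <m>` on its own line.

final mode: IDLE

1. evDone: (ALIGN) → mode=RETURN action=motors_off
2. evClear: (RETURN) → mode=ALIGN action=spin_ccw
3. evStop: (ALIGN) → mode=ALIGN action=arm_retract
4. evStart: (ALIGN) → mode=IDLE action=motors_off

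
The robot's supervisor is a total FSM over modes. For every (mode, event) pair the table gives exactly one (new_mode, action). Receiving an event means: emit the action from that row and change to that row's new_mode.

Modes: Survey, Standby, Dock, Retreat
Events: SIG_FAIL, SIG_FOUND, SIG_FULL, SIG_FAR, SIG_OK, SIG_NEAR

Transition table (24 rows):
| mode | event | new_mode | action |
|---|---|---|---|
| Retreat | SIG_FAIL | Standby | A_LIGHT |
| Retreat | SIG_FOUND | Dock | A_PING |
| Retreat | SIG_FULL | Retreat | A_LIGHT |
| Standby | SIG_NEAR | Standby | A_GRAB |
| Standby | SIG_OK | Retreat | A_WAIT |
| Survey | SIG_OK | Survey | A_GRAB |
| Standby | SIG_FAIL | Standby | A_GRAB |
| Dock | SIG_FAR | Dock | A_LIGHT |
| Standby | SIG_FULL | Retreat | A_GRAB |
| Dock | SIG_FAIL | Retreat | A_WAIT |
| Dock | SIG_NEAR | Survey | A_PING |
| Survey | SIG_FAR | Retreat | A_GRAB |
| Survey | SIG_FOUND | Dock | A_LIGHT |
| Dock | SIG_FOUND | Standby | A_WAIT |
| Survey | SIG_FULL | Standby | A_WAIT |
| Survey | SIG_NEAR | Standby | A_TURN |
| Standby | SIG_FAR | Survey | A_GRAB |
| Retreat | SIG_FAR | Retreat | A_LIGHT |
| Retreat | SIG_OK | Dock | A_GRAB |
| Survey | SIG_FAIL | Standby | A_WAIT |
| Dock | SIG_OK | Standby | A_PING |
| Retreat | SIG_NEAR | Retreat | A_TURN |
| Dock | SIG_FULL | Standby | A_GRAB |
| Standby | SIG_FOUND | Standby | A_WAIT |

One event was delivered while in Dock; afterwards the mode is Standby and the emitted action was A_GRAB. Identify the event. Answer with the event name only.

SIG_FULL

try SIG_FAIL: (Dock, SIG_FAIL) → (Retreat, A_WAIT)
try SIG_FOUND: (Dock, SIG_FOUND) → (Standby, A_WAIT)
try SIG_FULL: (Dock, SIG_FULL) → (Standby, A_GRAB)  ← matches
try SIG_FAR: (Dock, SIG_FAR) → (Dock, A_LIGHT)
try SIG_OK: (Dock, SIG_OK) → (Standby, A_PING)
try SIG_NEAR: (Dock, SIG_NEAR) → (Survey, A_PING)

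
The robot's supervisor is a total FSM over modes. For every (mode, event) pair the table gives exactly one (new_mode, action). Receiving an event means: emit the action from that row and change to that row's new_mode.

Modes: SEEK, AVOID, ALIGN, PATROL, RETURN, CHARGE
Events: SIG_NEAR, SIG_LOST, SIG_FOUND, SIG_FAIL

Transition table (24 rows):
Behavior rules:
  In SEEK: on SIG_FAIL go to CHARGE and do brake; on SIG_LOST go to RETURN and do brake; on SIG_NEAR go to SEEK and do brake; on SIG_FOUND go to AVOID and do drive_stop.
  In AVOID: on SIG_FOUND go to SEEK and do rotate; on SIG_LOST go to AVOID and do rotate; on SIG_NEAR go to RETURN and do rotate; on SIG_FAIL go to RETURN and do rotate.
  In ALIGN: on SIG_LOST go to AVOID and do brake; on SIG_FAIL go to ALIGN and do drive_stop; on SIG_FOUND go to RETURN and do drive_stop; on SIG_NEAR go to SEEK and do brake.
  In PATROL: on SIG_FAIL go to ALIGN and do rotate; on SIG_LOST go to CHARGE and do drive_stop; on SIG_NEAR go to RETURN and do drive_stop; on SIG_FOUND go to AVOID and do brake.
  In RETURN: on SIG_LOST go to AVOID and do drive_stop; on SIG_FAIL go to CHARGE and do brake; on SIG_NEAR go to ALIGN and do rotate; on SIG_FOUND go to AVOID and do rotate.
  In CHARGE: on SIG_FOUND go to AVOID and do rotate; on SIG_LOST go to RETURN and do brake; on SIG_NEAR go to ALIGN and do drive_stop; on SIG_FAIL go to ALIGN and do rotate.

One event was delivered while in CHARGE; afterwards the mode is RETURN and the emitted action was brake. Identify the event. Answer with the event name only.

SIG_LOST

try SIG_NEAR: (CHARGE, SIG_NEAR) → (ALIGN, drive_stop)
try SIG_LOST: (CHARGE, SIG_LOST) → (RETURN, brake)  ← matches
try SIG_FOUND: (CHARGE, SIG_FOUND) → (AVOID, rotate)
try SIG_FAIL: (CHARGE, SIG_FAIL) → (ALIGN, rotate)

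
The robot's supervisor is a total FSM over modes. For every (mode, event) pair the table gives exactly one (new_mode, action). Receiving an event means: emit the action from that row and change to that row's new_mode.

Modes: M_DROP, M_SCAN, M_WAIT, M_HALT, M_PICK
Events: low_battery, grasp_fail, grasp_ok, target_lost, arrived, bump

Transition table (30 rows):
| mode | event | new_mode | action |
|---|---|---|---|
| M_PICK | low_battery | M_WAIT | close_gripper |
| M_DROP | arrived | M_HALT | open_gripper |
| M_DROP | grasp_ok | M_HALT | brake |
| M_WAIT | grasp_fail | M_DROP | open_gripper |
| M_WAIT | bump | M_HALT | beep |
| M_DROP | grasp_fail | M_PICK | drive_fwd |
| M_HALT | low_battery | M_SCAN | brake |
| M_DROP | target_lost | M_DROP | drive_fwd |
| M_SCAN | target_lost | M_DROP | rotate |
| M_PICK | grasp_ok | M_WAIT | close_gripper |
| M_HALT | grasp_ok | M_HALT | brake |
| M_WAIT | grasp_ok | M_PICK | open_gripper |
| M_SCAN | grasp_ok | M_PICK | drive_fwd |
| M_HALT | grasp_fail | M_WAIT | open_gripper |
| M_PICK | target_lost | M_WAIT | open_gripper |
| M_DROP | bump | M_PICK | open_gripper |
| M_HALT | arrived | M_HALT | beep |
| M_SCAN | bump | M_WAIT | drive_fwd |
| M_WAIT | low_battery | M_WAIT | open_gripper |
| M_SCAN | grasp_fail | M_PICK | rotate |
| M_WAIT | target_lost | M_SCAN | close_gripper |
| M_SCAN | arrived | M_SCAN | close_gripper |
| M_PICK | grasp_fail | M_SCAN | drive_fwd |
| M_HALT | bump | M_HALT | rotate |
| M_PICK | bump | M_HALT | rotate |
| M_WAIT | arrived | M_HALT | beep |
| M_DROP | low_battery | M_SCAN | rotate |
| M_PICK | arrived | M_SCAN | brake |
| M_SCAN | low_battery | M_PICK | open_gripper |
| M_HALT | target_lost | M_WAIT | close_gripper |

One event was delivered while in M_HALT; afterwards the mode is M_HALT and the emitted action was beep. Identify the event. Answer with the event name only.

arrived

try low_battery: (M_HALT, low_battery) → (M_SCAN, brake)
try grasp_fail: (M_HALT, grasp_fail) → (M_WAIT, open_gripper)
try grasp_ok: (M_HALT, grasp_ok) → (M_HALT, brake)
try target_lost: (M_HALT, target_lost) → (M_WAIT, close_gripper)
try arrived: (M_HALT, arrived) → (M_HALT, beep)  ← matches
try bump: (M_HALT, bump) → (M_HALT, rotate)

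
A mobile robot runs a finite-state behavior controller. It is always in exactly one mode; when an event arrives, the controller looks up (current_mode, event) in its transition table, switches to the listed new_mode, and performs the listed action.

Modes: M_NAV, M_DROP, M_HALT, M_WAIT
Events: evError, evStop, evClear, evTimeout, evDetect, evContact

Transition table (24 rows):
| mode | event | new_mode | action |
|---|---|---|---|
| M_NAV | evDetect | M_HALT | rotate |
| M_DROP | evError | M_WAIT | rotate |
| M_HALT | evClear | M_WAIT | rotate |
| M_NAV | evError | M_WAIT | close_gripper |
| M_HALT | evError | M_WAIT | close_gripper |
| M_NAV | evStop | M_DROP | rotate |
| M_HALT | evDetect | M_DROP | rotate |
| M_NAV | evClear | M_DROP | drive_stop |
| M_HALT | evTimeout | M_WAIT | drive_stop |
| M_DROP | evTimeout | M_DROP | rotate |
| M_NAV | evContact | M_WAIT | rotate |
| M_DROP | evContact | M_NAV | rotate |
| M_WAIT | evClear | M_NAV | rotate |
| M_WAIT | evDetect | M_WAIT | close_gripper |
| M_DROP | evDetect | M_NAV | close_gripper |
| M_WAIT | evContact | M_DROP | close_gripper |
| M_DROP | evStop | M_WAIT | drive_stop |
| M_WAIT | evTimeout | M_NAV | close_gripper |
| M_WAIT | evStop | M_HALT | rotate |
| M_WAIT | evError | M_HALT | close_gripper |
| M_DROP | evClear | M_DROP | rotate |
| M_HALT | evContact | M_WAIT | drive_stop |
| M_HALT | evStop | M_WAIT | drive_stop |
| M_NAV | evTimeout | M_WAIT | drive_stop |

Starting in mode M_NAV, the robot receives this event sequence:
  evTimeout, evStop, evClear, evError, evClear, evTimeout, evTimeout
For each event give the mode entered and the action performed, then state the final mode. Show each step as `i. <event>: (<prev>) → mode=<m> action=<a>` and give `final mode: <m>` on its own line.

final mode: M_WAIT

1. evTimeout: (M_NAV) → mode=M_WAIT action=drive_stop
2. evStop: (M_WAIT) → mode=M_HALT action=rotate
3. evClear: (M_HALT) → mode=M_WAIT action=rotate
4. evError: (M_WAIT) → mode=M_HALT action=close_gripper
5. evClear: (M_HALT) → mode=M_WAIT action=rotate
6. evTimeout: (M_WAIT) → mode=M_NAV action=close_gripper
7. evTimeout: (M_NAV) → mode=M_WAIT action=drive_stop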